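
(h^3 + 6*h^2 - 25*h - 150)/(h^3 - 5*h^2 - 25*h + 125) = (h + 6)/(h - 5)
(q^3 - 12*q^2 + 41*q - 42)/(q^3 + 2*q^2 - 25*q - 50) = (q^3 - 12*q^2 + 41*q - 42)/(q^3 + 2*q^2 - 25*q - 50)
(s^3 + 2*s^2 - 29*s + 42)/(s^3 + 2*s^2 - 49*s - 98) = (s^2 - 5*s + 6)/(s^2 - 5*s - 14)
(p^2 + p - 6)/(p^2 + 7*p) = (p^2 + p - 6)/(p*(p + 7))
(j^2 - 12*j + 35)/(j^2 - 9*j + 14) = (j - 5)/(j - 2)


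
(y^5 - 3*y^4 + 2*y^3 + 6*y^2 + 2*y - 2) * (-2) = -2*y^5 + 6*y^4 - 4*y^3 - 12*y^2 - 4*y + 4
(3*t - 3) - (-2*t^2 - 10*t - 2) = 2*t^2 + 13*t - 1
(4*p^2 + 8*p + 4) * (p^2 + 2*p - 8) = 4*p^4 + 16*p^3 - 12*p^2 - 56*p - 32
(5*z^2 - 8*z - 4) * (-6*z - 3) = -30*z^3 + 33*z^2 + 48*z + 12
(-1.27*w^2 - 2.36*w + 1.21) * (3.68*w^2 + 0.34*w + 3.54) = -4.6736*w^4 - 9.1166*w^3 - 0.8454*w^2 - 7.943*w + 4.2834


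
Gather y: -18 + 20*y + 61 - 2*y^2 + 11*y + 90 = -2*y^2 + 31*y + 133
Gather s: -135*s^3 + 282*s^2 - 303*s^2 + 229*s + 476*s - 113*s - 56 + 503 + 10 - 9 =-135*s^3 - 21*s^2 + 592*s + 448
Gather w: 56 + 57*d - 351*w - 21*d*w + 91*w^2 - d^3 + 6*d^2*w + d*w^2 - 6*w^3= -d^3 + 57*d - 6*w^3 + w^2*(d + 91) + w*(6*d^2 - 21*d - 351) + 56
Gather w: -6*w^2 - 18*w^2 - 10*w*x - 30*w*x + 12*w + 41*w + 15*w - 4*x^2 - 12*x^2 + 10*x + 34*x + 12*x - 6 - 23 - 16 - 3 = -24*w^2 + w*(68 - 40*x) - 16*x^2 + 56*x - 48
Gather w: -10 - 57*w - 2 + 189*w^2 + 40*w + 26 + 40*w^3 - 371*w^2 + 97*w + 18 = 40*w^3 - 182*w^2 + 80*w + 32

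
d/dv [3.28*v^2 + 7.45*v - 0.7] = 6.56*v + 7.45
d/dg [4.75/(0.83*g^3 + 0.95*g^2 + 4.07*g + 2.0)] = (-11.8275*g^2 - 9.025*g - 19.3325)/(0.83*g^3 + 0.95*g^2 + 4.07*g + 2.0)^2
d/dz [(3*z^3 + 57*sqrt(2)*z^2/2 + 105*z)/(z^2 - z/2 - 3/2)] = 3*(4*z^4 - 4*z^3 - 158*z^2 - 19*sqrt(2)*z^2 - 114*sqrt(2)*z - 210)/(4*z^4 - 4*z^3 - 11*z^2 + 6*z + 9)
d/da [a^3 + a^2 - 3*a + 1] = 3*a^2 + 2*a - 3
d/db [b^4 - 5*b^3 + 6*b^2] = b*(4*b^2 - 15*b + 12)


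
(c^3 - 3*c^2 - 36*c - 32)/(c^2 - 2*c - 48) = (c^2 + 5*c + 4)/(c + 6)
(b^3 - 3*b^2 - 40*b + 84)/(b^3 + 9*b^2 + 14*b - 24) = (b^2 - 9*b + 14)/(b^2 + 3*b - 4)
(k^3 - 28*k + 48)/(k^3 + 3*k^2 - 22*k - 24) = (k - 2)/(k + 1)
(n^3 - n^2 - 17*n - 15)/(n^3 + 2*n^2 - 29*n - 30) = (n + 3)/(n + 6)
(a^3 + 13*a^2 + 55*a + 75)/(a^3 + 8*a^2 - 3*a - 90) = (a^2 + 8*a + 15)/(a^2 + 3*a - 18)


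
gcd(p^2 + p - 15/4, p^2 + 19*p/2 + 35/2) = p + 5/2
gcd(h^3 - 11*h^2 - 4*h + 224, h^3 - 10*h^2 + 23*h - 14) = h - 7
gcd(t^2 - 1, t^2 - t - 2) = t + 1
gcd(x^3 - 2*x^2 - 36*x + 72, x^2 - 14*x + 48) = x - 6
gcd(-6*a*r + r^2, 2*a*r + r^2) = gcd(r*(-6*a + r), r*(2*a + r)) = r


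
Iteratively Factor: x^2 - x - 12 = (x - 4)*(x + 3)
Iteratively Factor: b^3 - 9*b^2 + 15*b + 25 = (b - 5)*(b^2 - 4*b - 5) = (b - 5)^2*(b + 1)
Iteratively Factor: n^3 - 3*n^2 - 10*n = (n + 2)*(n^2 - 5*n) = (n - 5)*(n + 2)*(n)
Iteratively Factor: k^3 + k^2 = (k)*(k^2 + k) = k*(k + 1)*(k)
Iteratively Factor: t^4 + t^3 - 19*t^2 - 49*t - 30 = (t + 1)*(t^3 - 19*t - 30) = (t + 1)*(t + 2)*(t^2 - 2*t - 15) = (t - 5)*(t + 1)*(t + 2)*(t + 3)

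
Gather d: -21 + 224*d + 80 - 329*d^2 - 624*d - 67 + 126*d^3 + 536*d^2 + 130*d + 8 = 126*d^3 + 207*d^2 - 270*d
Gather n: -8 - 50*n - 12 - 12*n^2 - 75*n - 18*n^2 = -30*n^2 - 125*n - 20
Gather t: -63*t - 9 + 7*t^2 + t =7*t^2 - 62*t - 9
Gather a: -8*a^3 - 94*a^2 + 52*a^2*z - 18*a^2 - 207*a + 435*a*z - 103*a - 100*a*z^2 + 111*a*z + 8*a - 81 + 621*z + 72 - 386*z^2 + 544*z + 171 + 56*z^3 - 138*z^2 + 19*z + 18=-8*a^3 + a^2*(52*z - 112) + a*(-100*z^2 + 546*z - 302) + 56*z^3 - 524*z^2 + 1184*z + 180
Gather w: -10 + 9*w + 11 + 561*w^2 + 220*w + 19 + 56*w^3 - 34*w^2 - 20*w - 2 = 56*w^3 + 527*w^2 + 209*w + 18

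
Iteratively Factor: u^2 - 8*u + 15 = (u - 5)*(u - 3)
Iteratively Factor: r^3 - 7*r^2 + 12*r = (r - 4)*(r^2 - 3*r) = (r - 4)*(r - 3)*(r)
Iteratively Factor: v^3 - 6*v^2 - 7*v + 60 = (v - 5)*(v^2 - v - 12) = (v - 5)*(v + 3)*(v - 4)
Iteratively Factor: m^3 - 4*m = (m + 2)*(m^2 - 2*m) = (m - 2)*(m + 2)*(m)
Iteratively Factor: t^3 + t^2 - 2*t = (t - 1)*(t^2 + 2*t) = (t - 1)*(t + 2)*(t)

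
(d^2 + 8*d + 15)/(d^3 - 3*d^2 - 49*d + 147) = (d^2 + 8*d + 15)/(d^3 - 3*d^2 - 49*d + 147)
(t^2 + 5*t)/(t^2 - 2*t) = (t + 5)/(t - 2)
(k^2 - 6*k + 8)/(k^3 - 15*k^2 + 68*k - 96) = (k - 2)/(k^2 - 11*k + 24)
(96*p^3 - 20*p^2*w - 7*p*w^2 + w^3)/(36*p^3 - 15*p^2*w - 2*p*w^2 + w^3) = (8*p - w)/(3*p - w)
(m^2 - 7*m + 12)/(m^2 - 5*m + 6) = (m - 4)/(m - 2)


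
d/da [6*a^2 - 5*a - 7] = 12*a - 5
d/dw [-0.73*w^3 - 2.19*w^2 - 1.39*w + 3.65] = -2.19*w^2 - 4.38*w - 1.39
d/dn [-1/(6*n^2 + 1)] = 12*n/(6*n^2 + 1)^2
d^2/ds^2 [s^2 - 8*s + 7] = 2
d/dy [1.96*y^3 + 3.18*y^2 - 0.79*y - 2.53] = 5.88*y^2 + 6.36*y - 0.79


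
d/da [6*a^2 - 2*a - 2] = 12*a - 2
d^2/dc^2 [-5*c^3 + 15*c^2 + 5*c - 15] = 30 - 30*c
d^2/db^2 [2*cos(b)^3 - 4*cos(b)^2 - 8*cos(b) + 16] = 13*cos(b)/2 + 8*cos(2*b) - 9*cos(3*b)/2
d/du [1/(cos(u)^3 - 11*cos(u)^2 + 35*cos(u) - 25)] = (3*cos(u) - 7)*sin(u)/((cos(u) - 5)^3*(cos(u) - 1)^2)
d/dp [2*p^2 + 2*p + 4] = 4*p + 2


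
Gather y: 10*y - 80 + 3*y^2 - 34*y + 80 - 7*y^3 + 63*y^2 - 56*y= -7*y^3 + 66*y^2 - 80*y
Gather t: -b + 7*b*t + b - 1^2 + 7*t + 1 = t*(7*b + 7)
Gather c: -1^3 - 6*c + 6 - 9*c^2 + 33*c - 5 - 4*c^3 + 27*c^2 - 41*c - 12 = -4*c^3 + 18*c^2 - 14*c - 12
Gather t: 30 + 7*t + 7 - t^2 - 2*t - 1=-t^2 + 5*t + 36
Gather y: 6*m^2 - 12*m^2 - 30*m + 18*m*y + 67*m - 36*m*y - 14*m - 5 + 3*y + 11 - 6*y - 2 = -6*m^2 + 23*m + y*(-18*m - 3) + 4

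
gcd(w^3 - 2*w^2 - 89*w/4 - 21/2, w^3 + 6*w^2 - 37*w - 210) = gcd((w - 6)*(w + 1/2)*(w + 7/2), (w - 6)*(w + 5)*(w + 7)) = w - 6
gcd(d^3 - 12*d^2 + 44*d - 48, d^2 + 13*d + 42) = 1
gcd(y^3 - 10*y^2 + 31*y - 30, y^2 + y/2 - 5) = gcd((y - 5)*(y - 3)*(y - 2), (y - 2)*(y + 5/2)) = y - 2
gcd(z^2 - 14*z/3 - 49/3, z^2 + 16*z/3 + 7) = z + 7/3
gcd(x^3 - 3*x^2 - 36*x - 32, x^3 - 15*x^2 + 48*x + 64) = x^2 - 7*x - 8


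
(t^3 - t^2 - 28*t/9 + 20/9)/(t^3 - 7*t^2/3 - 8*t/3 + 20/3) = (t - 2/3)/(t - 2)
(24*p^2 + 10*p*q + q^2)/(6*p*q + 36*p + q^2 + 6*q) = (4*p + q)/(q + 6)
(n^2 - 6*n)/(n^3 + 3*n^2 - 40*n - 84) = n/(n^2 + 9*n + 14)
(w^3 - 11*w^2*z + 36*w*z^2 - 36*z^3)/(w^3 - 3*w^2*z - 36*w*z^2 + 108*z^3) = (w - 2*z)/(w + 6*z)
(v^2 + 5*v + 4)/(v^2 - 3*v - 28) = (v + 1)/(v - 7)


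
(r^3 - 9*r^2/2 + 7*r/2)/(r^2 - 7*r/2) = r - 1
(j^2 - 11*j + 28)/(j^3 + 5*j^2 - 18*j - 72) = (j - 7)/(j^2 + 9*j + 18)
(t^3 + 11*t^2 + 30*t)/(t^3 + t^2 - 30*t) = (t + 5)/(t - 5)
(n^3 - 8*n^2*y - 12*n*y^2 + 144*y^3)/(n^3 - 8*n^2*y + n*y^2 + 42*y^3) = (n^3 - 8*n^2*y - 12*n*y^2 + 144*y^3)/(n^3 - 8*n^2*y + n*y^2 + 42*y^3)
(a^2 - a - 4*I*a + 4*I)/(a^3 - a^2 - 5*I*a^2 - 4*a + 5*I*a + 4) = 1/(a - I)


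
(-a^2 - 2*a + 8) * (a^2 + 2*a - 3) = -a^4 - 4*a^3 + 7*a^2 + 22*a - 24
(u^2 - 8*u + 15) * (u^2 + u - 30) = u^4 - 7*u^3 - 23*u^2 + 255*u - 450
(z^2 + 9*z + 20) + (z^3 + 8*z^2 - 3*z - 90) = z^3 + 9*z^2 + 6*z - 70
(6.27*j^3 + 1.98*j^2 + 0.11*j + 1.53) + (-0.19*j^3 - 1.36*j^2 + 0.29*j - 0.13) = 6.08*j^3 + 0.62*j^2 + 0.4*j + 1.4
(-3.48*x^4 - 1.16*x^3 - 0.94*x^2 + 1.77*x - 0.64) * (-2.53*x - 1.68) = 8.8044*x^5 + 8.7812*x^4 + 4.327*x^3 - 2.8989*x^2 - 1.3544*x + 1.0752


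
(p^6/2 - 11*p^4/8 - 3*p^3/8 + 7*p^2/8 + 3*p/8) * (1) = p^6/2 - 11*p^4/8 - 3*p^3/8 + 7*p^2/8 + 3*p/8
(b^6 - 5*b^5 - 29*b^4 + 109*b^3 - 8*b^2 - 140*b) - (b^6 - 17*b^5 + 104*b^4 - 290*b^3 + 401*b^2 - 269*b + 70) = 12*b^5 - 133*b^4 + 399*b^3 - 409*b^2 + 129*b - 70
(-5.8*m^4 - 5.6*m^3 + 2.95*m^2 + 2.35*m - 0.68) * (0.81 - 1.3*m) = 7.54*m^5 + 2.582*m^4 - 8.371*m^3 - 0.6655*m^2 + 2.7875*m - 0.5508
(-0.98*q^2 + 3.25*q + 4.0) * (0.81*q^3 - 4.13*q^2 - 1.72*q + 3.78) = -0.7938*q^5 + 6.6799*q^4 - 8.4969*q^3 - 25.8144*q^2 + 5.405*q + 15.12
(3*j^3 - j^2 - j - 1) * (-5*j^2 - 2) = -15*j^5 + 5*j^4 - j^3 + 7*j^2 + 2*j + 2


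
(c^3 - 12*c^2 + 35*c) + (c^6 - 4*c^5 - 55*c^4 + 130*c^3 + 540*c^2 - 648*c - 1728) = c^6 - 4*c^5 - 55*c^4 + 131*c^3 + 528*c^2 - 613*c - 1728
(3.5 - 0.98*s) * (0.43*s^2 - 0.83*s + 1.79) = -0.4214*s^3 + 2.3184*s^2 - 4.6592*s + 6.265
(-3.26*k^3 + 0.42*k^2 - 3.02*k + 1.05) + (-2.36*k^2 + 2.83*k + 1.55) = -3.26*k^3 - 1.94*k^2 - 0.19*k + 2.6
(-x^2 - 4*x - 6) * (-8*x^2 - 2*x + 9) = 8*x^4 + 34*x^3 + 47*x^2 - 24*x - 54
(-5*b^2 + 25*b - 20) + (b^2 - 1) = -4*b^2 + 25*b - 21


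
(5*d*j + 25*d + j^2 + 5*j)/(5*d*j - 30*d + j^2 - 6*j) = (j + 5)/(j - 6)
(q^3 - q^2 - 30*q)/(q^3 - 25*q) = (q - 6)/(q - 5)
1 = 1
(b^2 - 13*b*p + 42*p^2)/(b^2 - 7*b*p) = (b - 6*p)/b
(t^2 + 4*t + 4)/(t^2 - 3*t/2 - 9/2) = 2*(t^2 + 4*t + 4)/(2*t^2 - 3*t - 9)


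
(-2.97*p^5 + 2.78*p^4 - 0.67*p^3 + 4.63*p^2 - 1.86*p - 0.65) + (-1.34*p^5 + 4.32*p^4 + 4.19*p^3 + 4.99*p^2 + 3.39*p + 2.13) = -4.31*p^5 + 7.1*p^4 + 3.52*p^3 + 9.62*p^2 + 1.53*p + 1.48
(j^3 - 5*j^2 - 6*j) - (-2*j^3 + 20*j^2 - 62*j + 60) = 3*j^3 - 25*j^2 + 56*j - 60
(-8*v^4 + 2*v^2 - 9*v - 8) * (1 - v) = 8*v^5 - 8*v^4 - 2*v^3 + 11*v^2 - v - 8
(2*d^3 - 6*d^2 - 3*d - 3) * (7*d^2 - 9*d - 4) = 14*d^5 - 60*d^4 + 25*d^3 + 30*d^2 + 39*d + 12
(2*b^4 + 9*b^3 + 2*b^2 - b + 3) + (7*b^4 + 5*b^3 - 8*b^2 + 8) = 9*b^4 + 14*b^3 - 6*b^2 - b + 11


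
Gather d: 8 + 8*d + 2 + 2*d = 10*d + 10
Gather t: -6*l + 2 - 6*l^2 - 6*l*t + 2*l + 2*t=-6*l^2 - 4*l + t*(2 - 6*l) + 2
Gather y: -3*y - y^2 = -y^2 - 3*y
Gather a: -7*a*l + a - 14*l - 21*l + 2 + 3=a*(1 - 7*l) - 35*l + 5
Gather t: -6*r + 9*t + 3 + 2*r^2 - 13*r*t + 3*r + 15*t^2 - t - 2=2*r^2 - 3*r + 15*t^2 + t*(8 - 13*r) + 1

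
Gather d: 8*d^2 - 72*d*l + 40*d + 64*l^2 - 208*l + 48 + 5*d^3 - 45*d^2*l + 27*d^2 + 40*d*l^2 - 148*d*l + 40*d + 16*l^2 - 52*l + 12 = 5*d^3 + d^2*(35 - 45*l) + d*(40*l^2 - 220*l + 80) + 80*l^2 - 260*l + 60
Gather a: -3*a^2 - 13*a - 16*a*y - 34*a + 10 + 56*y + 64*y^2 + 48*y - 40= -3*a^2 + a*(-16*y - 47) + 64*y^2 + 104*y - 30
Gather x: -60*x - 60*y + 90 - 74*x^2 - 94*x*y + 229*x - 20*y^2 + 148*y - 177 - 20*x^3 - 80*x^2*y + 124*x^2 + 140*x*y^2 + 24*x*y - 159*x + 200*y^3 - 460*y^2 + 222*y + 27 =-20*x^3 + x^2*(50 - 80*y) + x*(140*y^2 - 70*y + 10) + 200*y^3 - 480*y^2 + 310*y - 60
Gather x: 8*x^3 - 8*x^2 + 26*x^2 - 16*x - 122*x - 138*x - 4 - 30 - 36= 8*x^3 + 18*x^2 - 276*x - 70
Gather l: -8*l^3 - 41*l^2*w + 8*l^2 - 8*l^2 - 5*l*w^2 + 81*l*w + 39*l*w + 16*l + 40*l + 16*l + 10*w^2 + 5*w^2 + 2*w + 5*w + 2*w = -8*l^3 - 41*l^2*w + l*(-5*w^2 + 120*w + 72) + 15*w^2 + 9*w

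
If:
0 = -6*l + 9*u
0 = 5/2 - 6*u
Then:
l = 5/8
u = 5/12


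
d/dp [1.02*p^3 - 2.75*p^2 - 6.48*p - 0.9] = 3.06*p^2 - 5.5*p - 6.48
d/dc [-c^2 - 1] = -2*c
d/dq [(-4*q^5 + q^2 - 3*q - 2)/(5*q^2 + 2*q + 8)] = (-60*q^6 - 32*q^5 - 160*q^4 + 17*q^2 + 36*q - 20)/(25*q^4 + 20*q^3 + 84*q^2 + 32*q + 64)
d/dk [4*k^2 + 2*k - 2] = 8*k + 2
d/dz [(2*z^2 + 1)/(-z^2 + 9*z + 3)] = (18*z^2 + 14*z - 9)/(z^4 - 18*z^3 + 75*z^2 + 54*z + 9)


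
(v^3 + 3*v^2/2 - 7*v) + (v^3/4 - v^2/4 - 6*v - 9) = 5*v^3/4 + 5*v^2/4 - 13*v - 9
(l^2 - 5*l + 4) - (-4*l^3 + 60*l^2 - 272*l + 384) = 4*l^3 - 59*l^2 + 267*l - 380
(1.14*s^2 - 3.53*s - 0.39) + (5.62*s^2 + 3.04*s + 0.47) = 6.76*s^2 - 0.49*s + 0.08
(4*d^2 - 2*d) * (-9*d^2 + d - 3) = -36*d^4 + 22*d^3 - 14*d^2 + 6*d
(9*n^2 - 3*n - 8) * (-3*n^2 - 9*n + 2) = -27*n^4 - 72*n^3 + 69*n^2 + 66*n - 16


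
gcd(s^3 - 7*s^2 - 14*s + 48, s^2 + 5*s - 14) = s - 2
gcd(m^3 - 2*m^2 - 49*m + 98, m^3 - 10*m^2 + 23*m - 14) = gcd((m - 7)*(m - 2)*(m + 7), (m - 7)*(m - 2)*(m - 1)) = m^2 - 9*m + 14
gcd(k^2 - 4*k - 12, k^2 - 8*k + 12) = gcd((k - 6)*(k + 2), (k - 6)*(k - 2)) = k - 6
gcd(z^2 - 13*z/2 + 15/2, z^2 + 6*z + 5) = 1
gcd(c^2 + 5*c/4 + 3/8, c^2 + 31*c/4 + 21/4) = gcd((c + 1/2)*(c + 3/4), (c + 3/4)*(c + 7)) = c + 3/4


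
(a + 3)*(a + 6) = a^2 + 9*a + 18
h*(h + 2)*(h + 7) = h^3 + 9*h^2 + 14*h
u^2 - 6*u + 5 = (u - 5)*(u - 1)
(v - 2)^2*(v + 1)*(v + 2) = v^4 - v^3 - 6*v^2 + 4*v + 8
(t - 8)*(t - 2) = t^2 - 10*t + 16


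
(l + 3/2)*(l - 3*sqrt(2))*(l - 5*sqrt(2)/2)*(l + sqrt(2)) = l^4 - 9*sqrt(2)*l^3/2 + 3*l^3/2 - 27*sqrt(2)*l^2/4 + 4*l^2 + 6*l + 15*sqrt(2)*l + 45*sqrt(2)/2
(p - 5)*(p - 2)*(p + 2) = p^3 - 5*p^2 - 4*p + 20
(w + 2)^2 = w^2 + 4*w + 4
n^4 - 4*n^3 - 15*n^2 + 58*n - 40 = (n - 5)*(n - 2)*(n - 1)*(n + 4)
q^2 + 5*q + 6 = (q + 2)*(q + 3)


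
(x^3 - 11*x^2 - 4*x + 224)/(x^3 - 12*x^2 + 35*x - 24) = (x^2 - 3*x - 28)/(x^2 - 4*x + 3)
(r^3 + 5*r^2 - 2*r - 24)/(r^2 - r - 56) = (-r^3 - 5*r^2 + 2*r + 24)/(-r^2 + r + 56)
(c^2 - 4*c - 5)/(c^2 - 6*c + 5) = (c + 1)/(c - 1)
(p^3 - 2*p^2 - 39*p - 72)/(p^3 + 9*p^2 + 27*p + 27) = (p - 8)/(p + 3)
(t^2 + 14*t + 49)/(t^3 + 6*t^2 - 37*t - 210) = (t + 7)/(t^2 - t - 30)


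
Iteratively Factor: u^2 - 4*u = (u - 4)*(u)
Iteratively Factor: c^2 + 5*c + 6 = (c + 3)*(c + 2)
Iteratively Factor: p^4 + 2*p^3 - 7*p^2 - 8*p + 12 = (p - 2)*(p^3 + 4*p^2 + p - 6) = (p - 2)*(p + 2)*(p^2 + 2*p - 3) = (p - 2)*(p + 2)*(p + 3)*(p - 1)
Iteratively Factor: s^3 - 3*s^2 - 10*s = (s + 2)*(s^2 - 5*s) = s*(s + 2)*(s - 5)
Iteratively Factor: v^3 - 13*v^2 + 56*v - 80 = (v - 4)*(v^2 - 9*v + 20) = (v - 5)*(v - 4)*(v - 4)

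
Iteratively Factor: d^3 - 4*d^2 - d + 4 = (d + 1)*(d^2 - 5*d + 4) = (d - 4)*(d + 1)*(d - 1)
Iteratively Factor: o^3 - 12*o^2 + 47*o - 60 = (o - 4)*(o^2 - 8*o + 15) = (o - 4)*(o - 3)*(o - 5)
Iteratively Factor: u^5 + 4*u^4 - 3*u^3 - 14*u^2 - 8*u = (u + 4)*(u^4 - 3*u^2 - 2*u) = u*(u + 4)*(u^3 - 3*u - 2) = u*(u - 2)*(u + 4)*(u^2 + 2*u + 1) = u*(u - 2)*(u + 1)*(u + 4)*(u + 1)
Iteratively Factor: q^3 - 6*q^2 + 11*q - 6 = (q - 3)*(q^2 - 3*q + 2) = (q - 3)*(q - 1)*(q - 2)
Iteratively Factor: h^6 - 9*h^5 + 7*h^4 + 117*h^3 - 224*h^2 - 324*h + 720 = (h - 5)*(h^5 - 4*h^4 - 13*h^3 + 52*h^2 + 36*h - 144) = (h - 5)*(h + 2)*(h^4 - 6*h^3 - h^2 + 54*h - 72) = (h - 5)*(h + 2)*(h + 3)*(h^3 - 9*h^2 + 26*h - 24) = (h - 5)*(h - 2)*(h + 2)*(h + 3)*(h^2 - 7*h + 12) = (h - 5)*(h - 4)*(h - 2)*(h + 2)*(h + 3)*(h - 3)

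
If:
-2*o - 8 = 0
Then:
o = -4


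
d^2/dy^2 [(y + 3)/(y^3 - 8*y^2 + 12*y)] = 2*(3*y^5 - 6*y^4 - 140*y^3 + 684*y^2 - 864*y + 432)/(y^3*(y^6 - 24*y^5 + 228*y^4 - 1088*y^3 + 2736*y^2 - 3456*y + 1728))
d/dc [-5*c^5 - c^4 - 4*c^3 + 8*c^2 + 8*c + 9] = -25*c^4 - 4*c^3 - 12*c^2 + 16*c + 8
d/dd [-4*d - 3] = -4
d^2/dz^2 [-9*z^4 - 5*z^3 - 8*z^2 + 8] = -108*z^2 - 30*z - 16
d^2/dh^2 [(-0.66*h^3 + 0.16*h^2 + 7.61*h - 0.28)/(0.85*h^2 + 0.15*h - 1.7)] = (-4.44089209850063e-16*h^5 - 2.22044604925031e-16*h^4 + 9.01854999999999*h^3 + 1.1832*h^2 + 54.3201*h + 3.9841)/(0.614125*h^6 + 0.325125*h^5 - 3.627375*h^4 - 1.297125*h^3 + 7.25475*h^2 + 1.3005*h - 4.913)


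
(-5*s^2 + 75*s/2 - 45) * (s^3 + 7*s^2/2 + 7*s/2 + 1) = -5*s^5 + 20*s^4 + 275*s^3/4 - 125*s^2/4 - 120*s - 45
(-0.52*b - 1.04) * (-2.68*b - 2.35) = 1.3936*b^2 + 4.0092*b + 2.444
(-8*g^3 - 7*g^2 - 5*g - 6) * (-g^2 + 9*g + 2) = 8*g^5 - 65*g^4 - 74*g^3 - 53*g^2 - 64*g - 12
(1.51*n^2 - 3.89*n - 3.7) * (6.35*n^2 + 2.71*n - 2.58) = 9.5885*n^4 - 20.6094*n^3 - 37.9327*n^2 + 0.00919999999999987*n + 9.546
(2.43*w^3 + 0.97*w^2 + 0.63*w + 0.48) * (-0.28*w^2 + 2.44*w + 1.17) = -0.6804*w^5 + 5.6576*w^4 + 5.0335*w^3 + 2.5377*w^2 + 1.9083*w + 0.5616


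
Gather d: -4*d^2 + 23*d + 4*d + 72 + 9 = -4*d^2 + 27*d + 81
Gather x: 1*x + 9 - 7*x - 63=-6*x - 54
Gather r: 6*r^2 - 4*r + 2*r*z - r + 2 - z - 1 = 6*r^2 + r*(2*z - 5) - z + 1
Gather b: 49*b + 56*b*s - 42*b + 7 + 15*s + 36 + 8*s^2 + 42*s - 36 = b*(56*s + 7) + 8*s^2 + 57*s + 7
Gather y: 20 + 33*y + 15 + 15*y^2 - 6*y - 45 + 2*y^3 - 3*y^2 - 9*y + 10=2*y^3 + 12*y^2 + 18*y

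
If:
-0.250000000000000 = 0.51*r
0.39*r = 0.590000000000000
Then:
No Solution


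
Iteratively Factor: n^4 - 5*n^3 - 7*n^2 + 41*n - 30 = (n - 5)*(n^3 - 7*n + 6) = (n - 5)*(n + 3)*(n^2 - 3*n + 2) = (n - 5)*(n - 1)*(n + 3)*(n - 2)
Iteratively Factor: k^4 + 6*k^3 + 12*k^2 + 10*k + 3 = (k + 3)*(k^3 + 3*k^2 + 3*k + 1) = (k + 1)*(k + 3)*(k^2 + 2*k + 1) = (k + 1)^2*(k + 3)*(k + 1)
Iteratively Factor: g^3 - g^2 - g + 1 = (g - 1)*(g^2 - 1) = (g - 1)*(g + 1)*(g - 1)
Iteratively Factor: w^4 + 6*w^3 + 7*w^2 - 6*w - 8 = (w + 4)*(w^3 + 2*w^2 - w - 2) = (w + 1)*(w + 4)*(w^2 + w - 2) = (w - 1)*(w + 1)*(w + 4)*(w + 2)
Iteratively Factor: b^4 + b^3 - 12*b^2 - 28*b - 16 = (b + 2)*(b^3 - b^2 - 10*b - 8) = (b + 2)^2*(b^2 - 3*b - 4) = (b - 4)*(b + 2)^2*(b + 1)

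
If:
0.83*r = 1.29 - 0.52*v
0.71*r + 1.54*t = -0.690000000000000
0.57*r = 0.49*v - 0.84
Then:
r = 0.28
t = -0.58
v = 2.04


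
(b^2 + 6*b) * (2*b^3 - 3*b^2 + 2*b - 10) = 2*b^5 + 9*b^4 - 16*b^3 + 2*b^2 - 60*b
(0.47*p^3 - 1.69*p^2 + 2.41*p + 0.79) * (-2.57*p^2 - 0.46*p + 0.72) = -1.2079*p^5 + 4.1271*p^4 - 5.0779*p^3 - 4.3557*p^2 + 1.3718*p + 0.5688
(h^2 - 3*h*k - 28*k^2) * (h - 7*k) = h^3 - 10*h^2*k - 7*h*k^2 + 196*k^3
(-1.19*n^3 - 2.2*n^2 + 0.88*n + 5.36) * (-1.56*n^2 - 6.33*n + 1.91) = 1.8564*n^5 + 10.9647*n^4 + 10.2803*n^3 - 18.134*n^2 - 32.248*n + 10.2376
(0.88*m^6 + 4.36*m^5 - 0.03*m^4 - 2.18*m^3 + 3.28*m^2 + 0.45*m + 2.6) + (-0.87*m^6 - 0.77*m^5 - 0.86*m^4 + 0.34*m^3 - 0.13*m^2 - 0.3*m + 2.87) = 0.01*m^6 + 3.59*m^5 - 0.89*m^4 - 1.84*m^3 + 3.15*m^2 + 0.15*m + 5.47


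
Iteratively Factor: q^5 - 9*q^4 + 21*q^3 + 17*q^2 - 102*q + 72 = (q + 2)*(q^4 - 11*q^3 + 43*q^2 - 69*q + 36) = (q - 3)*(q + 2)*(q^3 - 8*q^2 + 19*q - 12) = (q - 3)*(q - 1)*(q + 2)*(q^2 - 7*q + 12) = (q - 3)^2*(q - 1)*(q + 2)*(q - 4)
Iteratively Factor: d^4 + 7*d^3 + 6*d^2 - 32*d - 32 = (d + 4)*(d^3 + 3*d^2 - 6*d - 8) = (d + 1)*(d + 4)*(d^2 + 2*d - 8) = (d - 2)*(d + 1)*(d + 4)*(d + 4)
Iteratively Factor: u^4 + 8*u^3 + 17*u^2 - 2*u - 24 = (u + 3)*(u^3 + 5*u^2 + 2*u - 8) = (u - 1)*(u + 3)*(u^2 + 6*u + 8) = (u - 1)*(u + 2)*(u + 3)*(u + 4)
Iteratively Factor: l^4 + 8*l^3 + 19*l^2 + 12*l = (l + 3)*(l^3 + 5*l^2 + 4*l) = (l + 3)*(l + 4)*(l^2 + l) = (l + 1)*(l + 3)*(l + 4)*(l)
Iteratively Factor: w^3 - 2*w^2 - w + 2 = (w - 1)*(w^2 - w - 2) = (w - 2)*(w - 1)*(w + 1)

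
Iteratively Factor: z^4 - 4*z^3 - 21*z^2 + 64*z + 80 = (z + 4)*(z^3 - 8*z^2 + 11*z + 20) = (z + 1)*(z + 4)*(z^2 - 9*z + 20) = (z - 5)*(z + 1)*(z + 4)*(z - 4)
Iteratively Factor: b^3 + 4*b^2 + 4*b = (b)*(b^2 + 4*b + 4) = b*(b + 2)*(b + 2)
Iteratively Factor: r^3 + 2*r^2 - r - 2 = (r - 1)*(r^2 + 3*r + 2) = (r - 1)*(r + 2)*(r + 1)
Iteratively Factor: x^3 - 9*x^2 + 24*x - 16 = (x - 4)*(x^2 - 5*x + 4) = (x - 4)^2*(x - 1)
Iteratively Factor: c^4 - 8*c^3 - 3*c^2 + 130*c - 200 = (c + 4)*(c^3 - 12*c^2 + 45*c - 50) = (c - 5)*(c + 4)*(c^2 - 7*c + 10) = (c - 5)*(c - 2)*(c + 4)*(c - 5)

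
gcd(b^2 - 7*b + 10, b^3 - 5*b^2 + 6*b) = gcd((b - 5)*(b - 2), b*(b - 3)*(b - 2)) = b - 2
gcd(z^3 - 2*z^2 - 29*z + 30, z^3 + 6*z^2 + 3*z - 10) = z^2 + 4*z - 5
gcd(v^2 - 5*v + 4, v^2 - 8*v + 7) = v - 1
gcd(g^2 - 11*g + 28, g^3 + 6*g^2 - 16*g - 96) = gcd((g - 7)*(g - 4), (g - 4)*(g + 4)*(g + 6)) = g - 4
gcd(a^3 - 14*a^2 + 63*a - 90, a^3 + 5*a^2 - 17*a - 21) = a - 3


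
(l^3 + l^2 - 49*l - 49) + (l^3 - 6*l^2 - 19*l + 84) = 2*l^3 - 5*l^2 - 68*l + 35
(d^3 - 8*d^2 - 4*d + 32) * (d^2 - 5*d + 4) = d^5 - 13*d^4 + 40*d^3 + 20*d^2 - 176*d + 128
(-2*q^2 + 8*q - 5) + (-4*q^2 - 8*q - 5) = -6*q^2 - 10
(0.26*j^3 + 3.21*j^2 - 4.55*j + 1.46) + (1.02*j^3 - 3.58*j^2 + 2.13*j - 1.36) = 1.28*j^3 - 0.37*j^2 - 2.42*j + 0.0999999999999999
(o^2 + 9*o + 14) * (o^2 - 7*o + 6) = o^4 + 2*o^3 - 43*o^2 - 44*o + 84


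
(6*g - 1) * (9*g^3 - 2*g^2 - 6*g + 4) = 54*g^4 - 21*g^3 - 34*g^2 + 30*g - 4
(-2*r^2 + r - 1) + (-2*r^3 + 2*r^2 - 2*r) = -2*r^3 - r - 1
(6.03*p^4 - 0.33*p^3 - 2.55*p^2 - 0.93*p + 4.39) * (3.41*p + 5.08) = 20.5623*p^5 + 29.5071*p^4 - 10.3719*p^3 - 16.1253*p^2 + 10.2455*p + 22.3012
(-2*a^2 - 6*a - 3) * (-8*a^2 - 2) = 16*a^4 + 48*a^3 + 28*a^2 + 12*a + 6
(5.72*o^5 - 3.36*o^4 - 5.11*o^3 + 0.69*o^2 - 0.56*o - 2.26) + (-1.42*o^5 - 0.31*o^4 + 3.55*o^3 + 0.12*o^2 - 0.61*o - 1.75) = 4.3*o^5 - 3.67*o^4 - 1.56*o^3 + 0.81*o^2 - 1.17*o - 4.01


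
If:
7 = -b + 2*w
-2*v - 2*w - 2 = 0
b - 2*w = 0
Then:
No Solution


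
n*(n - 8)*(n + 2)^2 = n^4 - 4*n^3 - 28*n^2 - 32*n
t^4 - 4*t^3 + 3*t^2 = t^2*(t - 3)*(t - 1)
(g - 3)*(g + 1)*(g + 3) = g^3 + g^2 - 9*g - 9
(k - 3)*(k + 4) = k^2 + k - 12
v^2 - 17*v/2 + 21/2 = (v - 7)*(v - 3/2)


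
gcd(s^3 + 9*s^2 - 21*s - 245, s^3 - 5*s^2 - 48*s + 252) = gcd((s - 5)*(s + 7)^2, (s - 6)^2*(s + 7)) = s + 7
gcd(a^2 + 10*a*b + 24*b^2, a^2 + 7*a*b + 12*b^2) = a + 4*b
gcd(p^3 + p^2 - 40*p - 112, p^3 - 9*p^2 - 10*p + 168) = p^2 - 3*p - 28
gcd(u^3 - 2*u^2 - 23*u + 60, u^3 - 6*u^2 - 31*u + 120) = u^2 + 2*u - 15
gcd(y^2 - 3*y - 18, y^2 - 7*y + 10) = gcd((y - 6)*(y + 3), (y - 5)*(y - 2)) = 1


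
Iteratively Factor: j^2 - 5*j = (j - 5)*(j)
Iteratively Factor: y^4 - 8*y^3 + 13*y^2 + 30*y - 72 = (y + 2)*(y^3 - 10*y^2 + 33*y - 36) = (y - 4)*(y + 2)*(y^2 - 6*y + 9) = (y - 4)*(y - 3)*(y + 2)*(y - 3)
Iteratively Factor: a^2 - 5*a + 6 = (a - 2)*(a - 3)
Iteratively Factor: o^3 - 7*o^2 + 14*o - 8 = (o - 2)*(o^2 - 5*o + 4) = (o - 4)*(o - 2)*(o - 1)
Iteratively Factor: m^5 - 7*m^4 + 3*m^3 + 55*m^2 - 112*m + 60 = (m - 1)*(m^4 - 6*m^3 - 3*m^2 + 52*m - 60) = (m - 5)*(m - 1)*(m^3 - m^2 - 8*m + 12) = (m - 5)*(m - 1)*(m + 3)*(m^2 - 4*m + 4) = (m - 5)*(m - 2)*(m - 1)*(m + 3)*(m - 2)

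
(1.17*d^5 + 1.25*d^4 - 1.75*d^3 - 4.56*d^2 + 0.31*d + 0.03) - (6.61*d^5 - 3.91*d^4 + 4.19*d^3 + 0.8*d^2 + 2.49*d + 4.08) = -5.44*d^5 + 5.16*d^4 - 5.94*d^3 - 5.36*d^2 - 2.18*d - 4.05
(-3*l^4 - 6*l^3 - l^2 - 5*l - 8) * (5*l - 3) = -15*l^5 - 21*l^4 + 13*l^3 - 22*l^2 - 25*l + 24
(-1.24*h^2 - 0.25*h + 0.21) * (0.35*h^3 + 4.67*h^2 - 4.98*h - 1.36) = -0.434*h^5 - 5.8783*h^4 + 5.0812*h^3 + 3.9121*h^2 - 0.7058*h - 0.2856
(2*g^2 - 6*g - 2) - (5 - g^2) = 3*g^2 - 6*g - 7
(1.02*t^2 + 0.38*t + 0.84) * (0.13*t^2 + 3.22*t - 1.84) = 0.1326*t^4 + 3.3338*t^3 - 0.544*t^2 + 2.0056*t - 1.5456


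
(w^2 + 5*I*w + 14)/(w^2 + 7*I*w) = (w - 2*I)/w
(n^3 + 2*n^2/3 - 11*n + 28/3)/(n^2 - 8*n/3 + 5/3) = (3*n^2 + 5*n - 28)/(3*n - 5)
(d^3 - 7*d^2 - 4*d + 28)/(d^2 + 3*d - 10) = (d^2 - 5*d - 14)/(d + 5)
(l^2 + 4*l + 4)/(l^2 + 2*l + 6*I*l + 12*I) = (l + 2)/(l + 6*I)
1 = 1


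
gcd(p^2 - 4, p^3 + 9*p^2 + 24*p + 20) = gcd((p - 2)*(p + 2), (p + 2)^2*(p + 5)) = p + 2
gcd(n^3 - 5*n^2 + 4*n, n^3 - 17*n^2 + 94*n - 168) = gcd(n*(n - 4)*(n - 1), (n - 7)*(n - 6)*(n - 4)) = n - 4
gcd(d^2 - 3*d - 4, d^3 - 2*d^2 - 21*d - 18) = d + 1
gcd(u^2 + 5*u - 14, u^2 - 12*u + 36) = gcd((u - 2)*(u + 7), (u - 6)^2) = 1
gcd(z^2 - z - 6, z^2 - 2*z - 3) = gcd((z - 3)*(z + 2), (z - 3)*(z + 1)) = z - 3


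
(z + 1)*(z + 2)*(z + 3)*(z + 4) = z^4 + 10*z^3 + 35*z^2 + 50*z + 24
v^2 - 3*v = v*(v - 3)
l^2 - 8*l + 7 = (l - 7)*(l - 1)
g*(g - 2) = g^2 - 2*g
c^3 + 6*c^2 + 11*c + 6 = (c + 1)*(c + 2)*(c + 3)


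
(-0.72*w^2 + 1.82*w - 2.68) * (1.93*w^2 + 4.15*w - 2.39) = -1.3896*w^4 + 0.5246*w^3 + 4.1014*w^2 - 15.4718*w + 6.4052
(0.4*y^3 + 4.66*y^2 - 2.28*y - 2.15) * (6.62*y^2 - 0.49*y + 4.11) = 2.648*y^5 + 30.6532*y^4 - 15.733*y^3 + 6.0368*y^2 - 8.3173*y - 8.8365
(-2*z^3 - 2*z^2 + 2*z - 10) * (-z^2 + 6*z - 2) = 2*z^5 - 10*z^4 - 10*z^3 + 26*z^2 - 64*z + 20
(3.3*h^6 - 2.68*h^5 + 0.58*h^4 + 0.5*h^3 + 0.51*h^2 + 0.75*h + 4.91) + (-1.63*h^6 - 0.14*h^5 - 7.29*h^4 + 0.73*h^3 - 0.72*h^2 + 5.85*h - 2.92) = 1.67*h^6 - 2.82*h^5 - 6.71*h^4 + 1.23*h^3 - 0.21*h^2 + 6.6*h + 1.99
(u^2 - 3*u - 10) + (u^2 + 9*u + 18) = 2*u^2 + 6*u + 8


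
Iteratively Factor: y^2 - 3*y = (y)*(y - 3)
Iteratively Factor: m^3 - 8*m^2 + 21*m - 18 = (m - 3)*(m^2 - 5*m + 6) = (m - 3)^2*(m - 2)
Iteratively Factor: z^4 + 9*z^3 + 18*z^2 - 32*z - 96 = (z + 3)*(z^3 + 6*z^2 - 32) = (z - 2)*(z + 3)*(z^2 + 8*z + 16) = (z - 2)*(z + 3)*(z + 4)*(z + 4)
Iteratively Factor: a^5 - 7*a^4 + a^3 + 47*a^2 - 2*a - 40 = (a - 5)*(a^4 - 2*a^3 - 9*a^2 + 2*a + 8) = (a - 5)*(a + 1)*(a^3 - 3*a^2 - 6*a + 8) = (a - 5)*(a - 1)*(a + 1)*(a^2 - 2*a - 8) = (a - 5)*(a - 4)*(a - 1)*(a + 1)*(a + 2)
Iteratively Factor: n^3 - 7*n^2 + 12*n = (n)*(n^2 - 7*n + 12) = n*(n - 4)*(n - 3)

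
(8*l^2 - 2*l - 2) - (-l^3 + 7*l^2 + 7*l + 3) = l^3 + l^2 - 9*l - 5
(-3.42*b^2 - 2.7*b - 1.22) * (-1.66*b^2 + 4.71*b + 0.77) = 5.6772*b^4 - 11.6262*b^3 - 13.3252*b^2 - 7.8252*b - 0.9394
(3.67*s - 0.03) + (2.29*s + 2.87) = 5.96*s + 2.84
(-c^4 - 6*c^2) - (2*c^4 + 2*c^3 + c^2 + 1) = -3*c^4 - 2*c^3 - 7*c^2 - 1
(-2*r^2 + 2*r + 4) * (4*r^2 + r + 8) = -8*r^4 + 6*r^3 + 2*r^2 + 20*r + 32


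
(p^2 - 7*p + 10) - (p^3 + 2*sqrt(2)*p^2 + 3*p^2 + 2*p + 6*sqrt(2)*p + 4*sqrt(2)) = -p^3 - 2*sqrt(2)*p^2 - 2*p^2 - 9*p - 6*sqrt(2)*p - 4*sqrt(2) + 10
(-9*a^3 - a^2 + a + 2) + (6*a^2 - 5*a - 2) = -9*a^3 + 5*a^2 - 4*a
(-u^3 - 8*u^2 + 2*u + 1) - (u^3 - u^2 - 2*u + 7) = -2*u^3 - 7*u^2 + 4*u - 6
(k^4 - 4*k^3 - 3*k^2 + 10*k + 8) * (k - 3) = k^5 - 7*k^4 + 9*k^3 + 19*k^2 - 22*k - 24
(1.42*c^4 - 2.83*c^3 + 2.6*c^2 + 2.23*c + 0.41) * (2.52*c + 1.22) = 3.5784*c^5 - 5.3992*c^4 + 3.0994*c^3 + 8.7916*c^2 + 3.7538*c + 0.5002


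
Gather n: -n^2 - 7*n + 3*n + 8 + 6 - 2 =-n^2 - 4*n + 12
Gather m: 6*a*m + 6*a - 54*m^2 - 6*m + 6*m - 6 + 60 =6*a*m + 6*a - 54*m^2 + 54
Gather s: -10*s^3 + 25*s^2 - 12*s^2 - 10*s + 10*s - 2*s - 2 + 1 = -10*s^3 + 13*s^2 - 2*s - 1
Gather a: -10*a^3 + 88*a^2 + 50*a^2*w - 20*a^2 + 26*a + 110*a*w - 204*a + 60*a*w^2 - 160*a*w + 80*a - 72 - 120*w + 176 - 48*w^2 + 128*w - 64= -10*a^3 + a^2*(50*w + 68) + a*(60*w^2 - 50*w - 98) - 48*w^2 + 8*w + 40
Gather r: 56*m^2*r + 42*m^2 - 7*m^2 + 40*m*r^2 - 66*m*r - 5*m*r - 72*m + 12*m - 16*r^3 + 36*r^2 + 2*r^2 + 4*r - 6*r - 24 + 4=35*m^2 - 60*m - 16*r^3 + r^2*(40*m + 38) + r*(56*m^2 - 71*m - 2) - 20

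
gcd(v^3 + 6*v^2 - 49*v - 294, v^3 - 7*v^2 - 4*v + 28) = v - 7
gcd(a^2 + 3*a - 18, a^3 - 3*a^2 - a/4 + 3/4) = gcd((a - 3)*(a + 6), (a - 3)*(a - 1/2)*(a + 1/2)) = a - 3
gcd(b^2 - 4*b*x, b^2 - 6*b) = b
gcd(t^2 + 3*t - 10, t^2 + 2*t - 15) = t + 5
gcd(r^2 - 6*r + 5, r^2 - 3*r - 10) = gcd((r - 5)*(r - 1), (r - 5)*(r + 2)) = r - 5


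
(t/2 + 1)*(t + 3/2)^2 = t^3/2 + 5*t^2/2 + 33*t/8 + 9/4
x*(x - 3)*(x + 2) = x^3 - x^2 - 6*x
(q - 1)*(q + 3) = q^2 + 2*q - 3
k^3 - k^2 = k^2*(k - 1)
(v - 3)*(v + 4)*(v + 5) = v^3 + 6*v^2 - 7*v - 60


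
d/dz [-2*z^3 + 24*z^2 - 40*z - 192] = -6*z^2 + 48*z - 40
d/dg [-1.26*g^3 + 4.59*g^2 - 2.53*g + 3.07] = -3.78*g^2 + 9.18*g - 2.53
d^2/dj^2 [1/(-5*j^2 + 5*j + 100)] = 2*(-j^2 + j + (2*j - 1)^2 + 20)/(5*(-j^2 + j + 20)^3)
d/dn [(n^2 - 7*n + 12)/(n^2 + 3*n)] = 2*(5*n^2 - 12*n - 18)/(n^2*(n^2 + 6*n + 9))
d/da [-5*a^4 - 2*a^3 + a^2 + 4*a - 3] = -20*a^3 - 6*a^2 + 2*a + 4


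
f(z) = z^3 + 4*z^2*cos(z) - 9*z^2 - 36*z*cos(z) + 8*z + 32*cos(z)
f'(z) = -4*z^2*sin(z) + 3*z^2 + 36*z*sin(z) + 8*z*cos(z) - 18*z - 32*sin(z) - 36*cos(z) + 8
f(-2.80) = -269.59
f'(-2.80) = 191.94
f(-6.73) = -355.56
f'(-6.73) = 380.80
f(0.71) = 7.91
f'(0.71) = -31.77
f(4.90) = -68.26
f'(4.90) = -55.08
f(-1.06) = 16.71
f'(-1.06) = 73.83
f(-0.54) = 38.02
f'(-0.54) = 11.06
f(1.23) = -4.00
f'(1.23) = -12.47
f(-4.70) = -343.82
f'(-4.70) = -129.76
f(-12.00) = -2242.39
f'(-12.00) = -13.42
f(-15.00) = -6638.26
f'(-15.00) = 2028.74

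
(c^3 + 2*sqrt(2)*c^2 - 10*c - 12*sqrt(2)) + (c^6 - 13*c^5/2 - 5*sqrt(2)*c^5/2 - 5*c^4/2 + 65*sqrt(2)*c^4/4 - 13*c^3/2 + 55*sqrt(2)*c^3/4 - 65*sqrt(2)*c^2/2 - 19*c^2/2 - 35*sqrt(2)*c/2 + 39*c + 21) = c^6 - 13*c^5/2 - 5*sqrt(2)*c^5/2 - 5*c^4/2 + 65*sqrt(2)*c^4/4 - 11*c^3/2 + 55*sqrt(2)*c^3/4 - 61*sqrt(2)*c^2/2 - 19*c^2/2 - 35*sqrt(2)*c/2 + 29*c - 12*sqrt(2) + 21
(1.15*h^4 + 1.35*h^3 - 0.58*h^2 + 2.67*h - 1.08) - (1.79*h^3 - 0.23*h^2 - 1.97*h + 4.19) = 1.15*h^4 - 0.44*h^3 - 0.35*h^2 + 4.64*h - 5.27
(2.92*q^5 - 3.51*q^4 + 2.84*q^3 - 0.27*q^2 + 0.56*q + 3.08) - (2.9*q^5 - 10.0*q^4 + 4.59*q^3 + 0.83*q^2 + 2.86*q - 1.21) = 0.02*q^5 + 6.49*q^4 - 1.75*q^3 - 1.1*q^2 - 2.3*q + 4.29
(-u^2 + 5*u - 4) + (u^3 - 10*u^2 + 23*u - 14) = u^3 - 11*u^2 + 28*u - 18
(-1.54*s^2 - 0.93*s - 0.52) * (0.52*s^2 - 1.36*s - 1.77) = -0.8008*s^4 + 1.6108*s^3 + 3.7202*s^2 + 2.3533*s + 0.9204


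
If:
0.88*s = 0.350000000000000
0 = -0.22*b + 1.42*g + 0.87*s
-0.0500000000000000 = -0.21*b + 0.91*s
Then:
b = 1.96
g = 0.06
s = 0.40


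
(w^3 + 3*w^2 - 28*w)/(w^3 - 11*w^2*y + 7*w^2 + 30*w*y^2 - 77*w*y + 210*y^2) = w*(w - 4)/(w^2 - 11*w*y + 30*y^2)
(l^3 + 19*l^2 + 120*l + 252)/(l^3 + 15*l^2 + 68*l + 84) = (l + 6)/(l + 2)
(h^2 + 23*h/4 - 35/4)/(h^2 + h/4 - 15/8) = 2*(h + 7)/(2*h + 3)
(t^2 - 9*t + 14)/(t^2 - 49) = (t - 2)/(t + 7)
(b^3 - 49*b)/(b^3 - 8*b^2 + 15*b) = (b^2 - 49)/(b^2 - 8*b + 15)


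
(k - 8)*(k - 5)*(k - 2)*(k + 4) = k^4 - 11*k^3 + 6*k^2 + 184*k - 320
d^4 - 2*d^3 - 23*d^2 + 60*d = d*(d - 4)*(d - 3)*(d + 5)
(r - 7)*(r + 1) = r^2 - 6*r - 7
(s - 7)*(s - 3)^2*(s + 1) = s^4 - 12*s^3 + 38*s^2 - 12*s - 63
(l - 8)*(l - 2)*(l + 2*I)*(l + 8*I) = l^4 - 10*l^3 + 10*I*l^3 - 100*I*l^2 + 160*l + 160*I*l - 256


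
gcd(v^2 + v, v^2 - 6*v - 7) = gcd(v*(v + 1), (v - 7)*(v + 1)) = v + 1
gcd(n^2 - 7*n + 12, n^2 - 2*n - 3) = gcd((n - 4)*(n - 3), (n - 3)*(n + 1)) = n - 3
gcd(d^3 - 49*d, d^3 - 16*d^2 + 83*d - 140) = d - 7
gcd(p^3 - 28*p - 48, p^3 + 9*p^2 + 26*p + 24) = p^2 + 6*p + 8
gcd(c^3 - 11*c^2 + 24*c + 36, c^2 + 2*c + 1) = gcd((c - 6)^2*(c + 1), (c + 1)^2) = c + 1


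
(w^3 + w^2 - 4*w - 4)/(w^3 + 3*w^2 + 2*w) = (w - 2)/w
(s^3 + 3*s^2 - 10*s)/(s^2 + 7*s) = (s^2 + 3*s - 10)/(s + 7)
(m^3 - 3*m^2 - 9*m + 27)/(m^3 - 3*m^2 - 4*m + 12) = (m^2 - 9)/(m^2 - 4)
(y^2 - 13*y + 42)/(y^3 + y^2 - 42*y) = (y - 7)/(y*(y + 7))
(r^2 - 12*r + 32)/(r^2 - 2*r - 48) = (r - 4)/(r + 6)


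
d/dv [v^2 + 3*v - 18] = 2*v + 3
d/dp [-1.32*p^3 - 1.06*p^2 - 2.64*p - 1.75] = -3.96*p^2 - 2.12*p - 2.64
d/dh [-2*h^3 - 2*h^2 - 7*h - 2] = -6*h^2 - 4*h - 7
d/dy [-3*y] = -3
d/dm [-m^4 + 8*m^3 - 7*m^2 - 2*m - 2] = -4*m^3 + 24*m^2 - 14*m - 2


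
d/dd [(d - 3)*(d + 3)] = 2*d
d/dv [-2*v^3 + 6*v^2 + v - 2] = -6*v^2 + 12*v + 1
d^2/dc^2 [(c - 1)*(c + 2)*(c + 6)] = 6*c + 14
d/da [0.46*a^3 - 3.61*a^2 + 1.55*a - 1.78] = 1.38*a^2 - 7.22*a + 1.55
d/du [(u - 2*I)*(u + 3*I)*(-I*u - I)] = -3*I*u^2 + 2*u*(1 - I) + 1 - 6*I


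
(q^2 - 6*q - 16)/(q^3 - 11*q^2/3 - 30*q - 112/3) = 3/(3*q + 7)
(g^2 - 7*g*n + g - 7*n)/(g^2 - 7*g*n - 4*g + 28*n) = (g + 1)/(g - 4)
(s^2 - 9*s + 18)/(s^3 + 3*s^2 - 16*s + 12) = (s^2 - 9*s + 18)/(s^3 + 3*s^2 - 16*s + 12)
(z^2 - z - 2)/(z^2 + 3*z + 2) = (z - 2)/(z + 2)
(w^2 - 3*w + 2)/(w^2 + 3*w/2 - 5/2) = 2*(w - 2)/(2*w + 5)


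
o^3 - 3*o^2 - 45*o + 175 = (o - 5)^2*(o + 7)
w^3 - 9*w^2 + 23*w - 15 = (w - 5)*(w - 3)*(w - 1)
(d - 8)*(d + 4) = d^2 - 4*d - 32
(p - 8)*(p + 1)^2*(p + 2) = p^4 - 4*p^3 - 27*p^2 - 38*p - 16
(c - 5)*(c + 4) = c^2 - c - 20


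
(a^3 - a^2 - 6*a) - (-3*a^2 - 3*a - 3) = a^3 + 2*a^2 - 3*a + 3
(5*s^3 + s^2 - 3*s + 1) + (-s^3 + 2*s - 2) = 4*s^3 + s^2 - s - 1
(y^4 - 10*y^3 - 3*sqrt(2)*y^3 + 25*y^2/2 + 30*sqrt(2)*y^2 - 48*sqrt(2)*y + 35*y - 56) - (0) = y^4 - 10*y^3 - 3*sqrt(2)*y^3 + 25*y^2/2 + 30*sqrt(2)*y^2 - 48*sqrt(2)*y + 35*y - 56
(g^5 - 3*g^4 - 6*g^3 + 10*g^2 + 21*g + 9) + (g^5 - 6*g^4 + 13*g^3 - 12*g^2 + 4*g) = 2*g^5 - 9*g^4 + 7*g^3 - 2*g^2 + 25*g + 9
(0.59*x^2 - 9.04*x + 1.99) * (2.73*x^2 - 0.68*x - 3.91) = 1.6107*x^4 - 25.0804*x^3 + 9.273*x^2 + 33.9932*x - 7.7809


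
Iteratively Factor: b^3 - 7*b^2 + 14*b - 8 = (b - 1)*(b^2 - 6*b + 8) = (b - 2)*(b - 1)*(b - 4)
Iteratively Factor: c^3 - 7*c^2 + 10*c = (c - 5)*(c^2 - 2*c) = (c - 5)*(c - 2)*(c)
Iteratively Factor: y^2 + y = (y + 1)*(y)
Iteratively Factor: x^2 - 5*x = (x - 5)*(x)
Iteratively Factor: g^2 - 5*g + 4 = (g - 1)*(g - 4)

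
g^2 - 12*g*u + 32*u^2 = (g - 8*u)*(g - 4*u)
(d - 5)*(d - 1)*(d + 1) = d^3 - 5*d^2 - d + 5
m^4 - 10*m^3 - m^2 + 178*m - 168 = (m - 7)*(m - 6)*(m - 1)*(m + 4)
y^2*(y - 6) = y^3 - 6*y^2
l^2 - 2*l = l*(l - 2)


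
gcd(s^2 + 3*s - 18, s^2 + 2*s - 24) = s + 6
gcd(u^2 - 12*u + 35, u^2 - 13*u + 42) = u - 7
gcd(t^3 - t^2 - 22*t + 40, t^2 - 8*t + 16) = t - 4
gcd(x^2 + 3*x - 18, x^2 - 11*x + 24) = x - 3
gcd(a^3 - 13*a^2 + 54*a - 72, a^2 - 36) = a - 6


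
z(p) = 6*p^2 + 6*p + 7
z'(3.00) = 42.00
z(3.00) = 79.00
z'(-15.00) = -174.00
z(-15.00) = 1267.00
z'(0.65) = 13.80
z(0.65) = 13.44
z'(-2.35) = -22.20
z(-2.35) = 26.04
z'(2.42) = 35.04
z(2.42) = 56.66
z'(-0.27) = 2.76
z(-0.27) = 5.82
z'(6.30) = 81.60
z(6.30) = 282.94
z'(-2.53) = -24.36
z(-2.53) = 30.23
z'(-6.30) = -69.60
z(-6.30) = 207.34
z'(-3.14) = -31.68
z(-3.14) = 47.32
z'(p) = 12*p + 6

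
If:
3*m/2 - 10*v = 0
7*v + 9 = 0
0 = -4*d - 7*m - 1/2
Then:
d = 119/8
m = -60/7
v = -9/7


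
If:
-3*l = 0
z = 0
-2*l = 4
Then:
No Solution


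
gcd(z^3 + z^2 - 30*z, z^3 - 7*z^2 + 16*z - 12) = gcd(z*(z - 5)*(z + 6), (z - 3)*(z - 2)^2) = 1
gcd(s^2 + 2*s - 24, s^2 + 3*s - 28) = s - 4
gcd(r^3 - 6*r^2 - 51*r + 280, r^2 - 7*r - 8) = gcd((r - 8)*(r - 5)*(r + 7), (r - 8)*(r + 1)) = r - 8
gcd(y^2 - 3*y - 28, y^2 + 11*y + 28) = y + 4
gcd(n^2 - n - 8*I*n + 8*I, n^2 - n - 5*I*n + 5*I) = n - 1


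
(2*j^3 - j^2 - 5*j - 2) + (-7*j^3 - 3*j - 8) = -5*j^3 - j^2 - 8*j - 10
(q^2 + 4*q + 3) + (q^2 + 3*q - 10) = 2*q^2 + 7*q - 7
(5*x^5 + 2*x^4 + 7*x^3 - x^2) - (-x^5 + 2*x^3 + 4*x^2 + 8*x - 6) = 6*x^5 + 2*x^4 + 5*x^3 - 5*x^2 - 8*x + 6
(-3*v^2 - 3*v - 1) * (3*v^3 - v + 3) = -9*v^5 - 9*v^4 - 6*v^2 - 8*v - 3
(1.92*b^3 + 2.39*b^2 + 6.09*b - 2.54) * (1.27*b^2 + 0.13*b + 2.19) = 2.4384*b^5 + 3.2849*b^4 + 12.2498*b^3 + 2.8*b^2 + 13.0069*b - 5.5626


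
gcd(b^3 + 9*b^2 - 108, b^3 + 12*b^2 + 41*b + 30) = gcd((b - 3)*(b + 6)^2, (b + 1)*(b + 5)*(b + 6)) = b + 6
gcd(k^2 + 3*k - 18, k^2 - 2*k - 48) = k + 6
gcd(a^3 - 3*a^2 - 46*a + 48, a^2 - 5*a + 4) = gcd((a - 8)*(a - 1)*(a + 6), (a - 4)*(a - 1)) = a - 1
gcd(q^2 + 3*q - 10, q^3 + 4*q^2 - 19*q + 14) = q - 2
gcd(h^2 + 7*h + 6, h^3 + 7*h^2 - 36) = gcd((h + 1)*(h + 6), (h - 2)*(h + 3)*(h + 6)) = h + 6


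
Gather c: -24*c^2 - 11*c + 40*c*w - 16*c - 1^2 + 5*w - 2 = -24*c^2 + c*(40*w - 27) + 5*w - 3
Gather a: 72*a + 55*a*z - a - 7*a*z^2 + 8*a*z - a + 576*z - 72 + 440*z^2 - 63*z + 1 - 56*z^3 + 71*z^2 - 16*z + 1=a*(-7*z^2 + 63*z + 70) - 56*z^3 + 511*z^2 + 497*z - 70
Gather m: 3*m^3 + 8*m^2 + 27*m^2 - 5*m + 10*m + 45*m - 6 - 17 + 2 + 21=3*m^3 + 35*m^2 + 50*m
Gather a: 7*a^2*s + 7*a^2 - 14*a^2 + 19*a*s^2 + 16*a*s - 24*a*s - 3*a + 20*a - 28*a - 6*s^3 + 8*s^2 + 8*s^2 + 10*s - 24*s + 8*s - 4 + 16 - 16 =a^2*(7*s - 7) + a*(19*s^2 - 8*s - 11) - 6*s^3 + 16*s^2 - 6*s - 4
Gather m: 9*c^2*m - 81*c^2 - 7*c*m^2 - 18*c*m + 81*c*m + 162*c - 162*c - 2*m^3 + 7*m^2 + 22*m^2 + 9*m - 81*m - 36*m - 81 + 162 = -81*c^2 - 2*m^3 + m^2*(29 - 7*c) + m*(9*c^2 + 63*c - 108) + 81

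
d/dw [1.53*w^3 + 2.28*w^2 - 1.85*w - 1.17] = 4.59*w^2 + 4.56*w - 1.85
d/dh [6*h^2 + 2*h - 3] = 12*h + 2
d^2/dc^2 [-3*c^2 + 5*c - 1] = -6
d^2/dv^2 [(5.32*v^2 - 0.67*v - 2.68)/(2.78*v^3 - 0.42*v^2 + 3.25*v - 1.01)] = (82.230176*v^6 - 31.068168*v^5 - 532.248792*v^4 + 285.585756*v^3 - 184.234488*v^2 - 21.49494*v - 47.885974)/(21.484952*v^9 - 9.737784*v^8 + 76.823076*v^7 - 46.25934*v^6 + 96.886806*v^5 - 68.595342*v^4 + 51.107659*v^3 - 33.289701*v^2 + 9.945975*v - 1.030301)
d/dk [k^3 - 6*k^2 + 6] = 3*k*(k - 4)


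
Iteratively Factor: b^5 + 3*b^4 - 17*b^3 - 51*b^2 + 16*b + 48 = (b + 4)*(b^4 - b^3 - 13*b^2 + b + 12) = (b - 4)*(b + 4)*(b^3 + 3*b^2 - b - 3) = (b - 4)*(b - 1)*(b + 4)*(b^2 + 4*b + 3) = (b - 4)*(b - 1)*(b + 3)*(b + 4)*(b + 1)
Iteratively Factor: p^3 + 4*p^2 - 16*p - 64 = (p + 4)*(p^2 - 16) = (p - 4)*(p + 4)*(p + 4)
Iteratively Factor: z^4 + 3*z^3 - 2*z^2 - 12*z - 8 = (z + 1)*(z^3 + 2*z^2 - 4*z - 8) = (z + 1)*(z + 2)*(z^2 - 4) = (z + 1)*(z + 2)^2*(z - 2)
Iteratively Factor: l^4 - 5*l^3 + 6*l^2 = (l - 3)*(l^3 - 2*l^2) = l*(l - 3)*(l^2 - 2*l) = l*(l - 3)*(l - 2)*(l)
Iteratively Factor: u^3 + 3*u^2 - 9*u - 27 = (u + 3)*(u^2 - 9) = (u + 3)^2*(u - 3)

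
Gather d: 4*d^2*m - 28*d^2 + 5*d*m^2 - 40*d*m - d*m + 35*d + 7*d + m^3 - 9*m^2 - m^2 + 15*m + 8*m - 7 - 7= d^2*(4*m - 28) + d*(5*m^2 - 41*m + 42) + m^3 - 10*m^2 + 23*m - 14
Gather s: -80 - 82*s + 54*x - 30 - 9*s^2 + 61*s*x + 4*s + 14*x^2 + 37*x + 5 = -9*s^2 + s*(61*x - 78) + 14*x^2 + 91*x - 105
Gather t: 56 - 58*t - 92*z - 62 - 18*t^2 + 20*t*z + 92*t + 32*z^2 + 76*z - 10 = -18*t^2 + t*(20*z + 34) + 32*z^2 - 16*z - 16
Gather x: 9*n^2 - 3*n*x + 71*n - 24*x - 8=9*n^2 + 71*n + x*(-3*n - 24) - 8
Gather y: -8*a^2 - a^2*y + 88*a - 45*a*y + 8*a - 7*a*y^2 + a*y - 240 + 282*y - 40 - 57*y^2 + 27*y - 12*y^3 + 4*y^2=-8*a^2 + 96*a - 12*y^3 + y^2*(-7*a - 53) + y*(-a^2 - 44*a + 309) - 280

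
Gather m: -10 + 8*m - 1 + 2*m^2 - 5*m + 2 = 2*m^2 + 3*m - 9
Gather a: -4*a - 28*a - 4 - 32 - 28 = -32*a - 64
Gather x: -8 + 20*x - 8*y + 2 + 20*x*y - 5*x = x*(20*y + 15) - 8*y - 6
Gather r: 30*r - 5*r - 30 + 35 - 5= 25*r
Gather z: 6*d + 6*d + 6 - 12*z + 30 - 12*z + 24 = 12*d - 24*z + 60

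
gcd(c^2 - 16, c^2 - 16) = c^2 - 16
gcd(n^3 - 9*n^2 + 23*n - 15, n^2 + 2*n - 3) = n - 1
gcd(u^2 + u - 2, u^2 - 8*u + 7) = u - 1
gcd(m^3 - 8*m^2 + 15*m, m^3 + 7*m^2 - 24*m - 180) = m - 5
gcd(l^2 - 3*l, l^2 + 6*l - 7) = 1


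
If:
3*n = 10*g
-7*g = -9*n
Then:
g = 0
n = 0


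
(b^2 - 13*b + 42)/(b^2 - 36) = (b - 7)/(b + 6)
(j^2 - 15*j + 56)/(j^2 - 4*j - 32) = (j - 7)/(j + 4)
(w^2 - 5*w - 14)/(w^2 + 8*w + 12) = (w - 7)/(w + 6)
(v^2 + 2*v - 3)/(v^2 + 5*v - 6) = (v + 3)/(v + 6)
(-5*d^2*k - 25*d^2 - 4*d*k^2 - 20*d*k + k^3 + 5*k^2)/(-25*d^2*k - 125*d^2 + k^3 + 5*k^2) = (d + k)/(5*d + k)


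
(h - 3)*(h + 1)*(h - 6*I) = h^3 - 2*h^2 - 6*I*h^2 - 3*h + 12*I*h + 18*I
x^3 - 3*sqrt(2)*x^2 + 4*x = x*(x - 2*sqrt(2))*(x - sqrt(2))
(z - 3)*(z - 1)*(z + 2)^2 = z^4 - 9*z^2 - 4*z + 12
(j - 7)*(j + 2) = j^2 - 5*j - 14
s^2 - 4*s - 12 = (s - 6)*(s + 2)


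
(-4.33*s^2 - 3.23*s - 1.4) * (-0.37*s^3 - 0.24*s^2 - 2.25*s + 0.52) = 1.6021*s^5 + 2.2343*s^4 + 11.0357*s^3 + 5.3519*s^2 + 1.4704*s - 0.728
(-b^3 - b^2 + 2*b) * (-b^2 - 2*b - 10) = b^5 + 3*b^4 + 10*b^3 + 6*b^2 - 20*b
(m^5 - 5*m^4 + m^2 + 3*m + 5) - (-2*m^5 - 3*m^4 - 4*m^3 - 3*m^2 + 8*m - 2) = 3*m^5 - 2*m^4 + 4*m^3 + 4*m^2 - 5*m + 7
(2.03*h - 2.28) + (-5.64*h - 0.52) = -3.61*h - 2.8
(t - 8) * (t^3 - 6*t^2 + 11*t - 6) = t^4 - 14*t^3 + 59*t^2 - 94*t + 48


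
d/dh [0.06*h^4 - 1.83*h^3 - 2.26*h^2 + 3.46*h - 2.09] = 0.24*h^3 - 5.49*h^2 - 4.52*h + 3.46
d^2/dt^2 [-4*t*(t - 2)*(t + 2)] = -24*t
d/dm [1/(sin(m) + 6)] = -cos(m)/(sin(m) + 6)^2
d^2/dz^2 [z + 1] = 0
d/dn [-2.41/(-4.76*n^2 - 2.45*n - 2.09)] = (-22.9432*n - 5.9045)/(4.76*n^2 + 2.45*n + 2.09)^2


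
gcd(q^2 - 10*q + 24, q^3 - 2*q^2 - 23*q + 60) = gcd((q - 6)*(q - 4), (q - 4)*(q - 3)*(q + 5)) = q - 4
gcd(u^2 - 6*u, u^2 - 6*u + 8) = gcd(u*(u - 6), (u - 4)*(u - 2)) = 1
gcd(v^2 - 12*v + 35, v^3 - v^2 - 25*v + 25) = v - 5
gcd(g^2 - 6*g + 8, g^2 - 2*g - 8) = g - 4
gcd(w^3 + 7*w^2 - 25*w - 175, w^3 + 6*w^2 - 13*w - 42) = w + 7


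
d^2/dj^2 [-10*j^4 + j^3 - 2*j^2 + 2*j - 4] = -120*j^2 + 6*j - 4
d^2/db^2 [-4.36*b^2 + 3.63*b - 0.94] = -8.72000000000000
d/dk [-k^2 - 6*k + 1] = -2*k - 6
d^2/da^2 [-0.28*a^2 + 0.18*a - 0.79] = -0.560000000000000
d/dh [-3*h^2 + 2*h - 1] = 2 - 6*h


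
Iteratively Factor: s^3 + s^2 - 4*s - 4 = (s + 2)*(s^2 - s - 2) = (s + 1)*(s + 2)*(s - 2)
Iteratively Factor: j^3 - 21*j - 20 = (j + 1)*(j^2 - j - 20) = (j + 1)*(j + 4)*(j - 5)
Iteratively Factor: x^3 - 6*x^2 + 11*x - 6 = (x - 3)*(x^2 - 3*x + 2) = (x - 3)*(x - 2)*(x - 1)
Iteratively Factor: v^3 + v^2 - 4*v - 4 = (v + 2)*(v^2 - v - 2) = (v - 2)*(v + 2)*(v + 1)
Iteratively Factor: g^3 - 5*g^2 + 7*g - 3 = (g - 1)*(g^2 - 4*g + 3) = (g - 1)^2*(g - 3)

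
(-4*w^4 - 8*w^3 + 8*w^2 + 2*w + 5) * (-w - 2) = 4*w^5 + 16*w^4 + 8*w^3 - 18*w^2 - 9*w - 10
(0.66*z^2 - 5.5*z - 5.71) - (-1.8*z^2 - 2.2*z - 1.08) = 2.46*z^2 - 3.3*z - 4.63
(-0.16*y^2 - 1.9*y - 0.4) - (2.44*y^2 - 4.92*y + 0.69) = -2.6*y^2 + 3.02*y - 1.09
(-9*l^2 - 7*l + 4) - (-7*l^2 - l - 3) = -2*l^2 - 6*l + 7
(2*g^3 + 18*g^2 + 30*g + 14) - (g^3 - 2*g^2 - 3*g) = g^3 + 20*g^2 + 33*g + 14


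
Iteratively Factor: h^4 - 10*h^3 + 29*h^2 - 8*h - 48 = (h + 1)*(h^3 - 11*h^2 + 40*h - 48) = (h - 3)*(h + 1)*(h^2 - 8*h + 16) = (h - 4)*(h - 3)*(h + 1)*(h - 4)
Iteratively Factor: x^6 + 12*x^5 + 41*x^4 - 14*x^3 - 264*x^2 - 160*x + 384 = (x + 4)*(x^5 + 8*x^4 + 9*x^3 - 50*x^2 - 64*x + 96) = (x + 3)*(x + 4)*(x^4 + 5*x^3 - 6*x^2 - 32*x + 32) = (x - 1)*(x + 3)*(x + 4)*(x^3 + 6*x^2 - 32) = (x - 2)*(x - 1)*(x + 3)*(x + 4)*(x^2 + 8*x + 16) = (x - 2)*(x - 1)*(x + 3)*(x + 4)^2*(x + 4)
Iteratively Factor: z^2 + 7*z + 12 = (z + 3)*(z + 4)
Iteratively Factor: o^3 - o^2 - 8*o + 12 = (o + 3)*(o^2 - 4*o + 4) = (o - 2)*(o + 3)*(o - 2)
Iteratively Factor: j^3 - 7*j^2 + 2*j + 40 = (j - 4)*(j^2 - 3*j - 10) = (j - 4)*(j + 2)*(j - 5)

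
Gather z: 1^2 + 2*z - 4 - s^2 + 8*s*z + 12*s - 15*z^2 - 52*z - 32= -s^2 + 12*s - 15*z^2 + z*(8*s - 50) - 35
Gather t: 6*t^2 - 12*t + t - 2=6*t^2 - 11*t - 2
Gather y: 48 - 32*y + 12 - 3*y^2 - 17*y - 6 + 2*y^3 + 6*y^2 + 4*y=2*y^3 + 3*y^2 - 45*y + 54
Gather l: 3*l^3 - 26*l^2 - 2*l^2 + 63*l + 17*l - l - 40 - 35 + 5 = 3*l^3 - 28*l^2 + 79*l - 70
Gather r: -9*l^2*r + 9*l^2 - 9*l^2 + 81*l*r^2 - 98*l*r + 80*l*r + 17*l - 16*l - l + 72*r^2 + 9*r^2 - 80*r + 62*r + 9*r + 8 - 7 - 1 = r^2*(81*l + 81) + r*(-9*l^2 - 18*l - 9)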